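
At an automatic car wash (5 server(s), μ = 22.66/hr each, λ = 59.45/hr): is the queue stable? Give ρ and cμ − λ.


Total capacity cμ = 5·22.66 = 113.30/hr
ρ = λ/(cμ) = 59.45/113.30 = 0.5247
Stable ⇔ ρ < 1: YES
Spare capacity = cμ − λ = 113.30 − 59.45 = 53.85/hr

Final: ρ = 0.5247; stable; margin = 53.85/hr


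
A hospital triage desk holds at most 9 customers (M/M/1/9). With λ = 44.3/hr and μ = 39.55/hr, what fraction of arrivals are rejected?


ρ = λ/μ = 44.3/39.55 = 1.1201
P_K = (1−ρ)ρ^K/(1−ρ^(K+1)) = (-0.1201·2.775333)/(1 − 3.108654)
= -0.333321/-2.108654 = 0.158073

Final: 0.158073


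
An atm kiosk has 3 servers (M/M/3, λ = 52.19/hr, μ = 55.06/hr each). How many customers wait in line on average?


a = λ/μ = 0.9479; ρ = a/3 = 0.3160
P₀ = 0.383935
Lq = P₀·a^c·ρ / (c!·(1−ρ)²) = 0.383935·0.85163·0.3160/(6·0.46791)
= 0.03680

Final: 0.03680


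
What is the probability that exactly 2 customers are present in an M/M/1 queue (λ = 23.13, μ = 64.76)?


ρ = 23.13/64.76 = 0.3572
P_n = (1−ρ)·ρ^n = (1 − 0.3572)·0.3572^2 = 0.6428·0.127567 = 0.082004

Final: 0.082004


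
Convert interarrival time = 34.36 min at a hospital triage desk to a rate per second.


λ = 1/(interarrival time) in consistent units.
1 second = 0.0166667 min, so λ = 0.0166667/34.36 = 0.0004851 per second

Final: 0.0004851 /sec


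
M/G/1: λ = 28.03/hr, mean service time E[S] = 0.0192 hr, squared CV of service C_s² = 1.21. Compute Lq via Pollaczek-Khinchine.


ρ = λ·E[S] = 28.03·0.0192 = 0.5382
Lq = ρ²(1+C_s²)/(2(1−ρ)) = 0.2896·(1+1.21)/(2·0.4618)
= 0.2896·2.2100/0.9236 = 0.69300

Final: 0.69300


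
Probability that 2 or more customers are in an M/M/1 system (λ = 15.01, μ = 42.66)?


ρ = 15.01/42.66 = 0.3519
P(N ≥ n) = ρ^n = 0.3519^2 = 0.123800

Final: 0.123800


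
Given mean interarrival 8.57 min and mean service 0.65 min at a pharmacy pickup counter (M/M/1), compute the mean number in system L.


λ = 60/8.57 = 7.0012 /hr
μ = 60/0.65 = 92.3077 /hr
ρ = λ/μ = 7.0012/92.3077 = 0.07585
L = ρ/(1−ρ) = 0.07585/0.9242 = 0.08207

Final: 0.08207


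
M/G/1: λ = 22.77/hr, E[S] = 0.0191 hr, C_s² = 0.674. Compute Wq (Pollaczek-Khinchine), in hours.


ρ = λ·E[S] = 22.77·0.0191 = 0.4349
E[S²] = E[S]²(1+C_s²) = 0.0191²·(1+0.674) = 0.0006107
Wq = λ·E[S²]/(2(1−ρ)) = 22.77·0.0006107/(2·0.5651) = 0.01230 hr

Final: 0.01230 hr


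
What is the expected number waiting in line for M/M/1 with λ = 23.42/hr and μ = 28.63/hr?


ρ = 23.42/28.63 = 0.8180
Lq = ρ²/(1−ρ) = 0.6692/0.1820 = 3.6772

Final: 3.6772


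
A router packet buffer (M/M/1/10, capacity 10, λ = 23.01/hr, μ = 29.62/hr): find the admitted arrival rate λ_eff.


ρ = 0.7768; P_K = (1−ρ)ρ^10/(1−ρ^11) = 0.019046
λ_eff = λ(1 − P_K) = 23.01·(1 − 0.019046) = 23.01·0.980954 = 22.5717 /hr

Final: 22.5717 /hr


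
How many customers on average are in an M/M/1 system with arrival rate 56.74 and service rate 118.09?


ρ = λ/μ = 56.74/118.09 = 0.4805
L = ρ/(1−ρ) = 0.4805/(1 − 0.4805) = 0.4805/0.5195 = 0.9249

Final: 0.9249


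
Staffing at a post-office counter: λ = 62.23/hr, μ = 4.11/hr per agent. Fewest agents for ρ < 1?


Stability requires cμ > λ ⇔ c > λ/μ.
λ/μ = 62.23/4.11 = 15.1411
Minimum integer c = ⌊15.1411⌋ + 1 = 16
Check: 16·4.11 = 65.76 > 62.23, while 15·4.11 = 61.65 ≤ 62.23

Final: 16 servers


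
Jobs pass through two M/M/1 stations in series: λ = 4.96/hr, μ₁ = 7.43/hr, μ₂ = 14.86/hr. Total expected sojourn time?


Each node sees arrival rate λ = 4.96/hr (tandem ⇒ throughput preserved).
W₁ = 1/(μ₁−λ) = 1/(7.43−4.96) = 0.40486 hr
W₂ = 1/(μ₂−λ) = 1/(14.86−4.96) = 0.10101 hr
W_total = W₁ + W₂ = 0.40486 + 0.10101 = 0.50587 hr

Final: 0.50587 hr


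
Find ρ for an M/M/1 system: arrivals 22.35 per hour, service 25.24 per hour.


ρ = λ/μ = 22.35/25.24 = 0.8855

Final: 0.8855


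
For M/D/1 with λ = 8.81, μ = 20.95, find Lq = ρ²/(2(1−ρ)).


ρ = 8.81/20.95 = 0.4205
M/D/1: Lq = ρ²/(2(1−ρ)) = 0.1768/(2·0.5795) = 0.15259

Final: 0.15259


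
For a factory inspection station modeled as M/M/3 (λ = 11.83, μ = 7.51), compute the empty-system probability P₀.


a = λ/μ = 11.83/7.51 = 1.5752; ρ = a/c = 0.5251
Σ_{k=0}^{2} a^k/k! (terms k=0..2) = 1.00000 + 1.57523 + 1.24068 = 3.81591
Tail: a^3/(3!(1−ρ)) = 3.90872/(6·0.4749) = 1.37170
P₀ = 1/(3.81591 + 1.37170) = 1/5.18762 = 0.192767

Final: 0.192767


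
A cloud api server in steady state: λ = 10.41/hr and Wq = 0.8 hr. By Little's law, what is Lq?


Lq = λWq = 10.41·0.8 = 8.3280

Final: 8.3280


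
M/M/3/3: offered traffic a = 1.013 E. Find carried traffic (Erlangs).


B(3,1.013) = 0.064183 (Erlang-B)
Carried load = a(1 − B) = 1.013·(1 − 0.064183) = 1.013·0.935817 = 0.9480 E

Final: 0.9480 Erlangs


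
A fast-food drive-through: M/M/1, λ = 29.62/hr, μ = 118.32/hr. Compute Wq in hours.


ρ = 29.62/118.32 = 0.2503
Wq = ρ/(μ−λ) = 0.2503/(118.32 − 29.62) = 0.2503/88.70 = 0.002822 hr

Final: 0.002822 hr


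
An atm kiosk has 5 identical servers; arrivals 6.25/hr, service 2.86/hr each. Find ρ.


ρ = λ/(cμ) = 6.25/(5·2.86) = 6.25/14.30 = 0.4371

Final: 0.4371


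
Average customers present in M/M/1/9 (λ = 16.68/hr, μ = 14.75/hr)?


ρ = 16.68/14.75 = 1.1308
L = ρ[1 − (K+1)ρ^K + Kρ^(K+1)] / [(1−ρ)(1−ρ^(K+1))]
Numerator: 1.1308·(1 − 10·3.024379 + 9·3.420111) = 1.738352
Denominator: (-0.1308)·(-2.420111) = 0.316665
L = 1.738352/0.316665 = 5.4896

Final: 5.4896


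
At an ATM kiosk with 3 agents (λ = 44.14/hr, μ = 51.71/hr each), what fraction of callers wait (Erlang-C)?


a = λ/μ = 0.8536; ρ = a/3 = 0.2845
P₀ = 0.423224 (from M/M/c formula)
C(c,a) = [a^c/(c!(1−ρ))]·P₀ = [0.62198/(6·0.7155)]·0.423224
= 0.14489·0.423224 = 0.061320

Final: 0.061320


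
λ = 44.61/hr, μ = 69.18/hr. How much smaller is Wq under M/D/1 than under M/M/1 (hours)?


ρ = 44.61/69.18 = 0.6448
Wq(M/M/1) = ρ/(μ−λ) = 0.6448/24.57 = 0.02624 hr
Wq(M/D/1) = ρ/(2(μ−λ)) = 0.01312 hr
Savings = 0.02624 − 0.01312 = 0.01312 hr

Final: 0.01312 hr


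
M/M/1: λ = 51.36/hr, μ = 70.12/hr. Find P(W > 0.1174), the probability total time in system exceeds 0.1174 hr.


W ~ Exponential(μ−λ) for M/M/1.
μ − λ = 70.12 − 51.36 = 18.7600
P(W > t) = e^{−(μ−λ)t} = e^{−2.2024} = 0.110535

Final: 0.110535


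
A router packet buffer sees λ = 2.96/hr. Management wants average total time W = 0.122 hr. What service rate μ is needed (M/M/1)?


W = 1/(μ−λ) ⇒ μ − λ = 1/W = 1/0.122 = 8.1967
μ = λ + 1/W = 2.96 + 8.1967 = 11.1567 per hr

Final: 11.1567 /hr


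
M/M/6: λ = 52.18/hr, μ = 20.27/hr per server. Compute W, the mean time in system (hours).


a = 2.5742; ρ = 0.4290; P₀ = 0.075698
Lq = P₀·a^c·ρ/(c!(1−ρ)²) = 0.04027
Wq = Lq/λ = 0.04027/52.18 = 0.0007717 hr
W = Wq + 1/μ = 0.0007717 + 0.04933 = 0.05011 hr

Final: 0.05011 hr


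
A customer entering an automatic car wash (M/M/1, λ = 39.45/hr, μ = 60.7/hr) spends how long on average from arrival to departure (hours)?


W = 1/(μ−λ) = 1/(60.7 − 39.45) = 1/21.25 = 0.04706 hr

Final: 0.04706 hr


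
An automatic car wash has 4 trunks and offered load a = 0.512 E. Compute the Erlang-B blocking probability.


B(c,a) = (a^c/c!) / Σ_{k=0}^{c} a^k/k!
a^4/4! = 0.002863
Σ terms (k=0..4): 1.00000 + 0.51200 + 0.13107 + 0.02237 + 0.002863 = 1.668305
B = 0.002863/1.668305 = 0.001716

Final: 0.001716


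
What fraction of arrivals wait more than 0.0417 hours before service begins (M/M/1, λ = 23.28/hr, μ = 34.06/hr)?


ρ = 23.28/34.06 = 0.6835
P(Wq > t) = ρ·e^{−(μ−λ)t} = 0.6835·e^{−0.4495}
= 0.6835·0.637930 = 0.436025

Final: 0.436025


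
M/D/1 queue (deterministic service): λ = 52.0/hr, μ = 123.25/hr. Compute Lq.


ρ = 52.0/123.25 = 0.4219
M/D/1: Lq = ρ²/(2(1−ρ)) = 0.1780/(2·0.5781) = 0.15396

Final: 0.15396


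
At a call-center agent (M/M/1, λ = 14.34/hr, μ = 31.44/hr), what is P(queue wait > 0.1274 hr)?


ρ = 14.34/31.44 = 0.4561
P(Wq > t) = ρ·e^{−(μ−λ)t} = 0.4561·e^{−2.1785}
= 0.4561·0.113207 = 0.051634

Final: 0.051634


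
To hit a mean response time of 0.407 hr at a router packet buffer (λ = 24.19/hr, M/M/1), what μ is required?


W = 1/(μ−λ) ⇒ μ − λ = 1/W = 1/0.407 = 2.4570
μ = λ + 1/W = 24.19 + 2.4570 = 26.6470 per hr

Final: 26.6470 /hr


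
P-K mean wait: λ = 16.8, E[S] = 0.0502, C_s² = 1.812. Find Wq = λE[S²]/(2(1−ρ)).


ρ = λ·E[S] = 16.8·0.0502 = 0.8434
E[S²] = E[S]²(1+C_s²) = 0.0502²·(1+1.812) = 0.007086
Wq = λ·E[S²]/(2(1−ρ)) = 16.8·0.007086/(2·0.1566) = 0.38001 hr

Final: 0.38001 hr


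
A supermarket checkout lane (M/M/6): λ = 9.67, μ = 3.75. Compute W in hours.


a = 2.5787; ρ = 0.4298; P₀ = 0.075359
Lq = P₀·a^c·ρ/(c!(1−ρ)²) = 0.04068
Wq = Lq/λ = 0.04068/9.67 = 0.004206 hr
W = Wq + 1/μ = 0.004206 + 0.26667 = 0.27087 hr

Final: 0.27087 hr


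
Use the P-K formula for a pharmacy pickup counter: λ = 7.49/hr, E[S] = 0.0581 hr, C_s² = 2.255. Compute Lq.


ρ = λ·E[S] = 7.49·0.0581 = 0.4352
Lq = ρ²(1+C_s²)/(2(1−ρ)) = 0.1894·(1+2.255)/(2·0.5648)
= 0.1894·3.2550/1.1297 = 0.54566

Final: 0.54566


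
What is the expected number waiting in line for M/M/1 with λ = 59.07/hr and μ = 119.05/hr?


ρ = 59.07/119.05 = 0.4962
Lq = ρ²/(1−ρ) = 0.2462/0.5038 = 0.4887

Final: 0.4887


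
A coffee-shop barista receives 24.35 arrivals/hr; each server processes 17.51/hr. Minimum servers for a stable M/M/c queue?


Stability requires cμ > λ ⇔ c > λ/μ.
λ/μ = 24.35/17.51 = 1.3906
Minimum integer c = ⌊1.3906⌋ + 1 = 2
Check: 2·17.51 = 35.02 > 24.35, while 1·17.51 = 17.51 ≤ 24.35

Final: 2 servers


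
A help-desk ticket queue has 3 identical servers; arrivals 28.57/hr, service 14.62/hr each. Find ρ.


ρ = λ/(cμ) = 28.57/(3·14.62) = 28.57/43.86 = 0.6514

Final: 0.6514


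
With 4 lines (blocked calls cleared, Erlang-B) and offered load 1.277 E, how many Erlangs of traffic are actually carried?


B(4,1.277) = 0.031210 (Erlang-B)
Carried load = a(1 − B) = 1.277·(1 − 0.031210) = 1.277·0.968790 = 1.2371 E

Final: 1.2371 Erlangs


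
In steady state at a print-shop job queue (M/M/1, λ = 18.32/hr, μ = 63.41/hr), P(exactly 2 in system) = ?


ρ = 18.32/63.41 = 0.2889
P_n = (1−ρ)·ρ^n = (1 − 0.2889)·0.2889^2 = 0.7111·0.083471 = 0.059355

Final: 0.059355


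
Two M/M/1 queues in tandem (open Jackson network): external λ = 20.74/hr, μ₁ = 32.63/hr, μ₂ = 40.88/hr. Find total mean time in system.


Each node sees arrival rate λ = 20.74/hr (tandem ⇒ throughput preserved).
W₁ = 1/(μ₁−λ) = 1/(32.63−20.74) = 0.08410 hr
W₂ = 1/(μ₂−λ) = 1/(40.88−20.74) = 0.04965 hr
W_total = W₁ + W₂ = 0.08410 + 0.04965 = 0.13376 hr

Final: 0.13376 hr


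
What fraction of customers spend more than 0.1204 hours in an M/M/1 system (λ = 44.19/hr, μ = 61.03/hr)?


W ~ Exponential(μ−λ) for M/M/1.
μ − λ = 61.03 − 44.19 = 16.8400
P(W > t) = e^{−(μ−λ)t} = e^{−2.0275} = 0.131660

Final: 0.131660


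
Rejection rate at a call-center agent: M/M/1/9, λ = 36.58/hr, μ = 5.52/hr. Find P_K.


ρ = λ/μ = 36.58/5.52 = 6.6268
P_K = (1−ρ)ρ^K/(1−ρ^(K+1)) = (-5.6268·24645725.705921)/(1 − 163322580.855540)
= -138676855.149620/-163322579.855540 = 0.849098

Final: 0.849098


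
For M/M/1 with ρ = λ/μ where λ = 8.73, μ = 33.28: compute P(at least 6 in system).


ρ = 8.73/33.28 = 0.2623
P(N ≥ n) = ρ^n = 0.2623^6 = 0.0003258

Final: 0.0003258


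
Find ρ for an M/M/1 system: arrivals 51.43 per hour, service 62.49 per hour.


ρ = λ/μ = 51.43/62.49 = 0.8230

Final: 0.8230


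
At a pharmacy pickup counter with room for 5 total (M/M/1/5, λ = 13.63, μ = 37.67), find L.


ρ = 13.63/37.67 = 0.3618
L = ρ[1 − (K+1)ρ^K + Kρ^(K+1)] / [(1−ρ)(1−ρ^(K+1))]
Numerator: 0.3618·(1 − 6·0.006202 + 5·0.002244) = 0.352423
Denominator: (0.6382)·(0.997756) = 0.636742
L = 0.352423/0.636742 = 0.5535

Final: 0.5535


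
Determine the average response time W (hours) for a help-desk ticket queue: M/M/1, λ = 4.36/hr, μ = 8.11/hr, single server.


W = 1/(μ−λ) = 1/(8.11 − 4.36) = 1/3.75 = 0.2667 hr

Final: 0.2667 hr


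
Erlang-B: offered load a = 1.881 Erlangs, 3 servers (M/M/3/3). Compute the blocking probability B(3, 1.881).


B(c,a) = (a^c/c!) / Σ_{k=0}^{c} a^k/k!
a^3/3! = 1.109213
Σ terms (k=0..3): 1.00000 + 1.88100 + 1.76908 + 1.10921 = 5.759294
B = 1.109213/5.759294 = 0.192595

Final: 0.192595


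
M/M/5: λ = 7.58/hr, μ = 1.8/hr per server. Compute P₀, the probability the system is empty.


a = λ/μ = 7.58/1.8 = 4.2111; ρ = a/c = 0.8422
Σ_{k=0}^{4} a^k/k! (terms k=0..4) = 1.00000 + 4.21111 + 8.86673 + 12.44626 + 13.10315 = 39.62724
Tail: a^5/(5!(1−ρ)) = 1324.29123/(120·0.1578) = 69.94496
P₀ = 1/(39.62724 + 69.94496) = 1/109.57220 = 0.009126

Final: 0.009126


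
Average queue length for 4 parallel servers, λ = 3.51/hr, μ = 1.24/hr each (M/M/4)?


a = λ/μ = 2.8306; ρ = a/4 = 0.7077
P₀ = 0.048152
Lq = P₀·a^c·ρ / (c!·(1−ρ)²) = 0.048152·64.20099·0.7077/(24·0.08546)
= 1.06659

Final: 1.06659


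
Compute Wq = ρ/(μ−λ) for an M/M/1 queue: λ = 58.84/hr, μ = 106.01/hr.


ρ = 58.84/106.01 = 0.5550
Wq = ρ/(μ−λ) = 0.5550/(106.01 − 58.84) = 0.5550/47.17 = 0.01177 hr

Final: 0.01177 hr


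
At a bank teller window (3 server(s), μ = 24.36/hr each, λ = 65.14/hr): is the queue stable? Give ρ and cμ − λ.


Total capacity cμ = 3·24.36 = 73.08/hr
ρ = λ/(cμ) = 65.14/73.08 = 0.8914
Stable ⇔ ρ < 1: YES
Spare capacity = cμ − λ = 73.08 − 65.14 = 7.94/hr

Final: ρ = 0.8914; stable; margin = 7.94/hr


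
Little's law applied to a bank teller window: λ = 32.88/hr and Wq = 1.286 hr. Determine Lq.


Lq = λWq = 32.88·1.286 = 42.2837

Final: 42.2837


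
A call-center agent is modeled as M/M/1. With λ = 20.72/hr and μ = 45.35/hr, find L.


ρ = λ/μ = 20.72/45.35 = 0.4569
L = ρ/(1−ρ) = 0.4569/(1 − 0.4569) = 0.4569/0.5431 = 0.8413

Final: 0.8413


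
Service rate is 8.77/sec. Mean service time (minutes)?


Mean service time = 1/μ = 1/8.77 second = 0.11403 second
In minutes: 0.11403 × 0.0166667 = 0.001900 min

Final: 0.001900 min


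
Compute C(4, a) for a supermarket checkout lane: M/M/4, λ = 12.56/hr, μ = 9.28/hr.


a = λ/μ = 1.3534; ρ = a/4 = 0.3384
P₀ = 0.256813 (from M/M/c formula)
C(c,a) = [a^c/(c!(1−ρ))]·P₀ = [3.35557/(24·0.6616)]·0.256813
= 0.21132·0.256813 = 0.054269

Final: 0.054269


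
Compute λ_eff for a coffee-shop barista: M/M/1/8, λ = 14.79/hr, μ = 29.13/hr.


ρ = 0.5077; P_K = (1−ρ)ρ^8/(1−ρ^9) = 0.002179
λ_eff = λ(1 − P_K) = 14.79·(1 − 0.002179) = 14.79·0.997821 = 14.7578 /hr

Final: 14.7578 /hr


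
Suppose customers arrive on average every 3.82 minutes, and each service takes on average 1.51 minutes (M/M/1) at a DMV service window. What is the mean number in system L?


λ = 60/3.82 = 15.7068 /hr
μ = 60/1.51 = 39.7351 /hr
ρ = λ/μ = 15.7068/39.7351 = 0.3953
L = ρ/(1−ρ) = 0.3953/0.6047 = 0.6537

Final: 0.6537


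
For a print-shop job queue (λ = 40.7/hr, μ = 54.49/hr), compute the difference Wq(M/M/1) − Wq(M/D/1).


ρ = 40.7/54.49 = 0.7469
Wq(M/M/1) = ρ/(μ−λ) = 0.7469/13.79 = 0.05416 hr
Wq(M/D/1) = ρ/(2(μ−λ)) = 0.02708 hr
Savings = 0.05416 − 0.02708 = 0.02708 hr

Final: 0.02708 hr


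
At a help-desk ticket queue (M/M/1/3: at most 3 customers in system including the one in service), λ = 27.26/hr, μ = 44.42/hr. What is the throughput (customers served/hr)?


ρ = 0.6137; P_K = (1−ρ)ρ^3/(1−ρ^4) = 0.104042
λ_eff = λ(1 − P_K) = 27.26·(1 − 0.104042) = 27.26·0.895958 = 24.4238 /hr

Final: 24.4238 /hr


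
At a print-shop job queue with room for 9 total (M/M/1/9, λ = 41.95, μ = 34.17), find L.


ρ = 41.95/34.17 = 1.2277
L = ρ[1 − (K+1)ρ^K + Kρ^(K+1)] / [(1−ρ)(1−ρ^(K+1))]
Numerator: 1.2277·(1 − 10·6.335529 + 9·7.778034) = 9.388134
Denominator: (-0.2277)·(-6.778034) = 1.543257
L = 9.388134/1.543257 = 6.0833

Final: 6.0833


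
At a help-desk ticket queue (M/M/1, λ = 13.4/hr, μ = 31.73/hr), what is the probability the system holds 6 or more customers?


ρ = 13.4/31.73 = 0.4223
P(N ≥ n) = ρ^n = 0.4223^6 = 0.005673

Final: 0.005673


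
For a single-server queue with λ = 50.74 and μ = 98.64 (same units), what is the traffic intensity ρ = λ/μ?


ρ = λ/μ = 50.74/98.64 = 0.5144

Final: 0.5144


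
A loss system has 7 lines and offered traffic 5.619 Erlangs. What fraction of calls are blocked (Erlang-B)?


B(c,a) = (a^c/c!) / Σ_{k=0}^{c} a^k/k!
a^7/7! = 35.089945
Σ terms (k=0..7): 1.00000 + 5.61900 + 15.78658 + 29.56827 + 41.53602 + 46.67818 + 43.71412 + 35.08995 = 218.992107
B = 35.089945/218.992107 = 0.160234

Final: 0.160234


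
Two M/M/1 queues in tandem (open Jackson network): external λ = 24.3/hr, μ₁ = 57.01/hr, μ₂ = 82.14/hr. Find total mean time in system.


Each node sees arrival rate λ = 24.3/hr (tandem ⇒ throughput preserved).
W₁ = 1/(μ₁−λ) = 1/(57.01−24.3) = 0.03057 hr
W₂ = 1/(μ₂−λ) = 1/(82.14−24.3) = 0.01729 hr
W_total = W₁ + W₂ = 0.03057 + 0.01729 = 0.04786 hr

Final: 0.04786 hr


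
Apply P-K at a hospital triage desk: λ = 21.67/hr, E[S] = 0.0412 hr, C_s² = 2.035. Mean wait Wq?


ρ = λ·E[S] = 21.67·0.0412 = 0.8928
E[S²] = E[S]²(1+C_s²) = 0.0412²·(1+2.035) = 0.005152
Wq = λ·E[S²]/(2(1−ρ)) = 21.67·0.005152/(2·0.1072) = 0.52072 hr

Final: 0.52072 hr


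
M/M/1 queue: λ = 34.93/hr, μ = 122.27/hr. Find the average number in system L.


ρ = λ/μ = 34.93/122.27 = 0.2857
L = ρ/(1−ρ) = 0.2857/(1 − 0.2857) = 0.2857/0.7143 = 0.3999

Final: 0.3999


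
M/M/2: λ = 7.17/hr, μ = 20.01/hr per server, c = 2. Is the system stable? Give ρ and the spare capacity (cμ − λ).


Total capacity cμ = 2·20.01 = 40.02/hr
ρ = λ/(cμ) = 7.17/40.02 = 0.1792
Stable ⇔ ρ < 1: YES
Spare capacity = cμ − λ = 40.02 − 7.17 = 32.85/hr

Final: ρ = 0.1792; stable; margin = 32.85/hr


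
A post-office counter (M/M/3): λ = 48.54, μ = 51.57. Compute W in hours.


a = 0.9412; ρ = 0.3137; P₀ = 0.386587
Lq = P₀·a^c·ρ/(c!(1−ρ)²) = 0.03579
Wq = Lq/λ = 0.03579/48.54 = 0.0007374 hr
W = Wq + 1/μ = 0.0007374 + 0.01939 = 0.02013 hr

Final: 0.02013 hr


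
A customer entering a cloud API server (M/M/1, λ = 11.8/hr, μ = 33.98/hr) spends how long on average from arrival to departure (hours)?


W = 1/(μ−λ) = 1/(33.98 − 11.8) = 1/22.18 = 0.04509 hr

Final: 0.04509 hr


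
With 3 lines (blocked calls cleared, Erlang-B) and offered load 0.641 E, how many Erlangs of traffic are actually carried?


B(3,0.641) = 0.023221 (Erlang-B)
Carried load = a(1 − B) = 0.641·(1 − 0.023221) = 0.641·0.976779 = 0.6261 E

Final: 0.6261 Erlangs


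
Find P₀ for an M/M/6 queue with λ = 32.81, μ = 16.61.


a = λ/μ = 32.81/16.61 = 1.9753; ρ = a/c = 0.3292
Σ_{k=0}^{5} a^k/k! (terms k=0..5) = 1.00000 + 1.97532 + 1.95094 + 1.28457 + 0.63436 + 0.25061 = 7.09580
Tail: a^6/(6!(1−ρ)) = 59.40453/(720·0.6708) = 0.12300
P₀ = 1/(7.09580 + 0.12300) = 1/7.21880 = 0.138527

Final: 0.138527


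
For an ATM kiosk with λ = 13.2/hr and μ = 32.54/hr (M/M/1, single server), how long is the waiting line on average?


ρ = 13.2/32.54 = 0.4057
Lq = ρ²/(1−ρ) = 0.1646/0.5943 = 0.2769

Final: 0.2769


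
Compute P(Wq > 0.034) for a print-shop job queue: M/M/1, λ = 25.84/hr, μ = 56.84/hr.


ρ = 25.84/56.84 = 0.4546
P(Wq > t) = ρ·e^{−(μ−λ)t} = 0.4546·e^{−1.0540}
= 0.4546·0.348541 = 0.158450

Final: 0.158450


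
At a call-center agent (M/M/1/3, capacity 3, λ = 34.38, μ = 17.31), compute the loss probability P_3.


ρ = λ/μ = 34.38/17.31 = 1.9861
P_K = (1−ρ)ρ^K/(1−ρ^(K+1)) = (-0.9861·7.834773)/(1 − 15.560918)
= -7.726145/-14.560918 = 0.530608

Final: 0.530608


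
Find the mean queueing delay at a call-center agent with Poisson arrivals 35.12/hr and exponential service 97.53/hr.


ρ = 35.12/97.53 = 0.3601
Wq = ρ/(μ−λ) = 0.3601/(97.53 − 35.12) = 0.3601/62.41 = 0.005770 hr

Final: 0.005770 hr


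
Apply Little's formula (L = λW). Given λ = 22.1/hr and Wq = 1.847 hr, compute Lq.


Lq = λWq = 22.1·1.847 = 40.8187

Final: 40.8187


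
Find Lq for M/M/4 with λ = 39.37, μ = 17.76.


a = λ/μ = 2.2168; ρ = a/4 = 0.5542
P₀ = 0.102602
Lq = P₀·a^c·ρ / (c!·(1−ρ)²) = 0.102602·24.14848·0.5542/(24·0.19874)
= 0.28788

Final: 0.28788


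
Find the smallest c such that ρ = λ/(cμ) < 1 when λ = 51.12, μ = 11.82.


Stability requires cμ > λ ⇔ c > λ/μ.
λ/μ = 51.12/11.82 = 4.3249
Minimum integer c = ⌊4.3249⌋ + 1 = 5
Check: 5·11.82 = 59.10 > 51.12, while 4·11.82 = 47.28 ≤ 51.12

Final: 5 servers


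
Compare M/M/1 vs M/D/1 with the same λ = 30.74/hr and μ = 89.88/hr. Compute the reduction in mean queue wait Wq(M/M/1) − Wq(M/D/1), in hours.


ρ = 30.74/89.88 = 0.3420
Wq(M/M/1) = ρ/(μ−λ) = 0.3420/59.14 = 0.005783 hr
Wq(M/D/1) = ρ/(2(μ−λ)) = 0.002892 hr
Savings = 0.005783 − 0.002892 = 0.002892 hr

Final: 0.002892 hr


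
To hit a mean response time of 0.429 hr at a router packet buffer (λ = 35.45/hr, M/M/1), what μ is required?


W = 1/(μ−λ) ⇒ μ − λ = 1/W = 1/0.429 = 2.3310
μ = λ + 1/W = 35.45 + 2.3310 = 37.7810 per hr

Final: 37.7810 /hr


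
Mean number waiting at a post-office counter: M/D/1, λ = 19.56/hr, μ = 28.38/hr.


ρ = 19.56/28.38 = 0.6892
M/D/1: Lq = ρ²/(2(1−ρ)) = 0.4750/(2·0.3108) = 0.76423

Final: 0.76423


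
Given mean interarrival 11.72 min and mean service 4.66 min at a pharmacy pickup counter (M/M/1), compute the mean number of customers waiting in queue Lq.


λ = 60/11.72 = 5.1195 /hr
μ = 60/4.66 = 12.8755 /hr
ρ = λ/μ = 5.1195/12.8755 = 0.3976
Lq = ρ²/(1−ρ) = 0.1581/0.6024 = 0.2624

Final: 0.2624


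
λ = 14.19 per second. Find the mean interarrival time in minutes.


Mean interarrival time = 1/λ = 1/14.19 second = 0.07047 second
In minutes: 0.07047 × 0.0166667 = 0.001175 min

Final: 0.001175 min


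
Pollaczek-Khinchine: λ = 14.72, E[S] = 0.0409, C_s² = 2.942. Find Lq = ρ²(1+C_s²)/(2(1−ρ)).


ρ = λ·E[S] = 14.72·0.0409 = 0.6020
Lq = ρ²(1+C_s²)/(2(1−ρ)) = 0.3625·(1+2.942)/(2·0.3980)
= 0.3625·3.9420/0.7959 = 1.79522

Final: 1.79522


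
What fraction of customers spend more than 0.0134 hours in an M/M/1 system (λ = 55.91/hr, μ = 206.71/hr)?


W ~ Exponential(μ−λ) for M/M/1.
μ − λ = 206.71 − 55.91 = 150.8000
P(W > t) = e^{−(μ−λ)t} = e^{−2.0207} = 0.132560

Final: 0.132560


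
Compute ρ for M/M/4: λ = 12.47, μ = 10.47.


ρ = λ/(cμ) = 12.47/(4·10.47) = 12.47/41.88 = 0.2978

Final: 0.2978


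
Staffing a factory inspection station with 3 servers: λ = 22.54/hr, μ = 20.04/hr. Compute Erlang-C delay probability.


a = λ/μ = 1.1248; ρ = a/3 = 0.3749
P₀ = 0.318810 (from M/M/c formula)
C(c,a) = [a^c/(c!(1−ρ))]·P₀ = [1.42288/(6·0.6251)]·0.318810
= 0.37938·0.318810 = 0.120951

Final: 0.120951


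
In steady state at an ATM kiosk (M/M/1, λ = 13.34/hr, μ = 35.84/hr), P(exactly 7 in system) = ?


ρ = 13.34/35.84 = 0.3722
P_n = (1−ρ)·ρ^n = (1 − 0.3722)·0.3722^7 = 0.6278·0.0009897 = 0.0006213

Final: 0.0006213


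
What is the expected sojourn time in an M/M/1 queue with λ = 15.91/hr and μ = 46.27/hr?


W = 1/(μ−λ) = 1/(46.27 − 15.91) = 1/30.36 = 0.03294 hr

Final: 0.03294 hr


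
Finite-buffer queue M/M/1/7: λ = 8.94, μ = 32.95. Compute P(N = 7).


ρ = λ/μ = 8.94/32.95 = 0.2713
P_K = (1−ρ)ρ^K/(1−ρ^(K+1)) = (0.7287·0.0001082)/(1 − 0.00002937)
= 0.00007887/0.999971 = 0.00007887

Final: 0.00007887


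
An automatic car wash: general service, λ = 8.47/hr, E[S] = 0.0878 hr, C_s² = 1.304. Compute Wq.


ρ = λ·E[S] = 8.47·0.0878 = 0.7437
E[S²] = E[S]²(1+C_s²) = 0.0878²·(1+1.304) = 0.017761
Wq = λ·E[S²]/(2(1−ρ)) = 8.47·0.017761/(2·0.2563) = 0.29344 hr

Final: 0.29344 hr


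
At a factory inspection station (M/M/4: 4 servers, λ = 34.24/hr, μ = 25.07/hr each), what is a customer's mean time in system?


a = 1.3658; ρ = 0.3414; P₀ = 0.253601
Lq = P₀·a^c·ρ/(c!(1−ρ)²) = 0.02895
Wq = Lq/λ = 0.02895/34.24 = 0.0008454 hr
W = Wq + 1/μ = 0.0008454 + 0.03989 = 0.04073 hr

Final: 0.04073 hr


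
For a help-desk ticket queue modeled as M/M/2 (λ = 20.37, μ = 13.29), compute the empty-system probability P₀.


a = λ/μ = 20.37/13.29 = 1.5327; ρ = a/c = 0.7664
Σ_{k=0}^{1} a^k/k! (terms k=0..1) = 1.00000 + 1.53273 = 2.53273
Tail: a^2/(2!(1−ρ)) = 2.34927/(2·0.2336) = 5.02766
P₀ = 1/(2.53273 + 5.02766) = 1/7.56039 = 0.132268

Final: 0.132268


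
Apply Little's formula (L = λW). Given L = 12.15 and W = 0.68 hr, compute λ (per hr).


λ = L/W = 12.15/0.68 = 17.8676 /hr

Final: 17.8676 /hr


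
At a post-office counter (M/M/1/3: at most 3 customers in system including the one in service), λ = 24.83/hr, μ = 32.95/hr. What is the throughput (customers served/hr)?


ρ = 0.7536; P_K = (1−ρ)ρ^3/(1−ρ^4) = 0.155645
λ_eff = λ(1 − P_K) = 24.83·(1 − 0.155645) = 24.83·0.844355 = 20.9653 /hr

Final: 20.9653 /hr


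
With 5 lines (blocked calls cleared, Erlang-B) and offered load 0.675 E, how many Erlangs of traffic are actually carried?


B(5,0.675) = 0.0005946 (Erlang-B)
Carried load = a(1 − B) = 0.675·(1 − 0.0005946) = 0.675·0.999405 = 0.6746 E

Final: 0.6746 Erlangs


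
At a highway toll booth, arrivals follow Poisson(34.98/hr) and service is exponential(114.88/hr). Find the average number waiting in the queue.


ρ = 34.98/114.88 = 0.3045
Lq = ρ²/(1−ρ) = 0.09272/0.6955 = 0.1333

Final: 0.1333


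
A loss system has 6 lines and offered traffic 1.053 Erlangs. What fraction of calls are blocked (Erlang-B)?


B(c,a) = (a^c/c!) / Σ_{k=0}^{c} a^k/k!
a^6/6! = 0.001893
Σ terms (k=0..6): 1.00000 + 1.05300 + 0.55440 + 0.19460 + 0.05123 + 0.01079 + 0.001893 = 2.865910
B = 0.001893/2.865910 = 0.0006607

Final: 0.0006607


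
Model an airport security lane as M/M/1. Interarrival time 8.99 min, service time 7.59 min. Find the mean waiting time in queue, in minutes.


λ = 60/8.99 = 6.6741 /hr
μ = 60/7.59 = 7.9051 /hr
ρ = λ/μ = 6.6741/7.9051 = 0.8443
Wq = ρ/(μ−λ) = 0.8443/(7.9051−6.6741) = 0.68581 hr
In minutes: 0.68581·60 = 41.149 min

Final: 41.149 min


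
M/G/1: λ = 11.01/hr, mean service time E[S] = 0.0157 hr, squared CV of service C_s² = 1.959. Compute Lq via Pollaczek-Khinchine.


ρ = λ·E[S] = 11.01·0.0157 = 0.1729
Lq = ρ²(1+C_s²)/(2(1−ρ)) = 0.02988·(1+1.959)/(2·0.8271)
= 0.02988·2.9590/1.6543 = 0.05345

Final: 0.05345


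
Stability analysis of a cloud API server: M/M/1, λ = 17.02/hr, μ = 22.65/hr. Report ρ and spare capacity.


Total capacity cμ = 1·22.65 = 22.65/hr
ρ = λ/(cμ) = 17.02/22.65 = 0.7514
Stable ⇔ ρ < 1: YES
Spare capacity = cμ − λ = 22.65 − 17.02 = 5.63/hr

Final: ρ = 0.7514; stable; margin = 5.63/hr


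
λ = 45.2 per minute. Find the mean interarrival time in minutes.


Mean interarrival time = 1/λ = 1/45.2 minute = 0.02212 minute
In minutes: 0.02212 × 1 = 0.02212 min

Final: 0.02212 min


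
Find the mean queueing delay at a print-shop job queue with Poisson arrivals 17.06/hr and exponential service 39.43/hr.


ρ = 17.06/39.43 = 0.4327
Wq = ρ/(μ−λ) = 0.4327/(39.43 − 17.06) = 0.4327/22.37 = 0.01934 hr

Final: 0.01934 hr


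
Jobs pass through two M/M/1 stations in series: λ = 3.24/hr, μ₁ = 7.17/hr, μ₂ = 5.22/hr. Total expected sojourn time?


Each node sees arrival rate λ = 3.24/hr (tandem ⇒ throughput preserved).
W₁ = 1/(μ₁−λ) = 1/(7.17−3.24) = 0.25445 hr
W₂ = 1/(μ₂−λ) = 1/(5.22−3.24) = 0.50505 hr
W_total = W₁ + W₂ = 0.25445 + 0.50505 = 0.75950 hr

Final: 0.75950 hr


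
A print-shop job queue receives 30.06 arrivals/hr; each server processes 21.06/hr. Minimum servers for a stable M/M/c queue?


Stability requires cμ > λ ⇔ c > λ/μ.
λ/μ = 30.06/21.06 = 1.4274
Minimum integer c = ⌊1.4274⌋ + 1 = 2
Check: 2·21.06 = 42.12 > 30.06, while 1·21.06 = 21.06 ≤ 30.06

Final: 2 servers


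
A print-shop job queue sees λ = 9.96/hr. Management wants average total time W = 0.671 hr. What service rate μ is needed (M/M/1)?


W = 1/(μ−λ) ⇒ μ − λ = 1/W = 1/0.671 = 1.4903
μ = λ + 1/W = 9.96 + 1.4903 = 11.4503 per hr

Final: 11.4503 /hr


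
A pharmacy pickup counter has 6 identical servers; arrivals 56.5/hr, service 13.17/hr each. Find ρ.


ρ = λ/(cμ) = 56.5/(6·13.17) = 56.5/79.02 = 0.7150

Final: 0.7150


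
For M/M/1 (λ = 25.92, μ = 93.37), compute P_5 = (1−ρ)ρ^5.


ρ = 25.92/93.37 = 0.2776
P_n = (1−ρ)·ρ^n = (1 − 0.2776)·0.2776^5 = 0.7224·0.001649 = 0.001191

Final: 0.001191


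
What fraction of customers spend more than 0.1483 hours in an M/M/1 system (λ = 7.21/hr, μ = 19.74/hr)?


W ~ Exponential(μ−λ) for M/M/1.
μ − λ = 19.74 − 7.21 = 12.5300
P(W > t) = e^{−(μ−λ)t} = e^{−1.8582} = 0.155953

Final: 0.155953


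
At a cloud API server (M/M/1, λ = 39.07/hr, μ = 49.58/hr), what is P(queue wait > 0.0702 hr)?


ρ = 39.07/49.58 = 0.7880
P(Wq > t) = ρ·e^{−(μ−λ)t} = 0.7880·e^{−0.7378}
= 0.7880·0.478164 = 0.376802

Final: 0.376802


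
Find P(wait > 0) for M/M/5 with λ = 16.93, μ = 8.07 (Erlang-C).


a = λ/μ = 2.0979; ρ = a/5 = 0.4196
P₀ = 0.121538 (from M/M/c formula)
C(c,a) = [a^c/(c!(1−ρ))]·P₀ = [40.63658/(120·0.5804)]·0.121538
= 0.58344·0.121538 = 0.070910

Final: 0.070910


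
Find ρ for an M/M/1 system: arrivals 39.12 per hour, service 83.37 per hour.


ρ = λ/μ = 39.12/83.37 = 0.4692

Final: 0.4692


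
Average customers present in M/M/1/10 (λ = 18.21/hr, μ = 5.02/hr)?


ρ = 18.21/5.02 = 3.6275
L = ρ[1 − (K+1)ρ^K + Kρ^(K+1)] / [(1−ρ)(1−ρ^(K+1))]
Numerator: 3.6275·(1 − 11·394513.879184 + 10·1431095.167320) = 36170791.442154
Denominator: (-2.6275)·(-1431094.167320) = 3760185.670708
L = 36170791.442154/3760185.670708 = 9.6194

Final: 9.6194


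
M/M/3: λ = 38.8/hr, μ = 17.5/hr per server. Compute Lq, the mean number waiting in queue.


a = λ/μ = 2.2171; ρ = a/3 = 0.7390
P₀ = 0.079139
Lq = P₀·a^c·ρ / (c!·(1−ρ)²) = 0.079139·10.89886·0.7390/(6·0.06810)
= 1.56017

Final: 1.56017


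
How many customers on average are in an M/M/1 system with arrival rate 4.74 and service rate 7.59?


ρ = λ/μ = 4.74/7.59 = 0.6245
L = ρ/(1−ρ) = 0.6245/(1 − 0.6245) = 0.6245/0.3755 = 1.6632

Final: 1.6632


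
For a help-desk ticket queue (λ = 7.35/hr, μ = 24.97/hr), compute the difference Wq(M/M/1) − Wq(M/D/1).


ρ = 7.35/24.97 = 0.2944
Wq(M/M/1) = ρ/(μ−λ) = 0.2944/17.62 = 0.01671 hr
Wq(M/D/1) = ρ/(2(μ−λ)) = 0.008353 hr
Savings = 0.01671 − 0.008353 = 0.008353 hr

Final: 0.008353 hr


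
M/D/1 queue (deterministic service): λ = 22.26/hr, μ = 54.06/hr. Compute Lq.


ρ = 22.26/54.06 = 0.4118
M/D/1: Lq = ρ²/(2(1−ρ)) = 0.1696/(2·0.5882) = 0.14412

Final: 0.14412


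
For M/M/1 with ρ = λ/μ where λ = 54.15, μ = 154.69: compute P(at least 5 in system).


ρ = 54.15/154.69 = 0.3501
P(N ≥ n) = ρ^n = 0.3501^5 = 0.005256

Final: 0.005256


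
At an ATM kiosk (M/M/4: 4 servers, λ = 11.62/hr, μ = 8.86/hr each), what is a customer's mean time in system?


a = 1.3115; ρ = 0.3279; P₀ = 0.268029
Lq = P₀·a^c·ρ/(c!(1−ρ)²) = 0.02398
Wq = Lq/λ = 0.02398/11.62 = 0.002064 hr
W = Wq + 1/μ = 0.002064 + 0.11287 = 0.11493 hr

Final: 0.11493 hr


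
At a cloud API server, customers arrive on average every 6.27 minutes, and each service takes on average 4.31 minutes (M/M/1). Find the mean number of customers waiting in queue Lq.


λ = 60/6.27 = 9.5694 /hr
μ = 60/4.31 = 13.9211 /hr
ρ = λ/μ = 9.5694/13.9211 = 0.6874
Lq = ρ²/(1−ρ) = 0.4725/0.3126 = 1.5116

Final: 1.5116


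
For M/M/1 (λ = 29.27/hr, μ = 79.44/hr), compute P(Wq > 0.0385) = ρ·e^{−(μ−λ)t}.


ρ = 29.27/79.44 = 0.3685
P(Wq > t) = ρ·e^{−(μ−λ)t} = 0.3685·e^{−1.9315}
= 0.3685·0.144924 = 0.053398

Final: 0.053398


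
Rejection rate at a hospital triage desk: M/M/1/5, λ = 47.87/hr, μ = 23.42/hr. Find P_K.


ρ = λ/μ = 47.87/23.42 = 2.0440
P_K = (1−ρ)ρ^K/(1−ρ^(K+1)) = (-1.0440·35.676536)/(1 − 72.922109)
= -37.245573/-71.922109 = 0.517860

Final: 0.517860


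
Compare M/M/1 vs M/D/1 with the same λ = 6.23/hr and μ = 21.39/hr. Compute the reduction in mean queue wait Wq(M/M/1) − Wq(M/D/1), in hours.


ρ = 6.23/21.39 = 0.2913
Wq(M/M/1) = ρ/(μ−λ) = 0.2913/15.16 = 0.01921 hr
Wq(M/D/1) = ρ/(2(μ−λ)) = 0.009606 hr
Savings = 0.01921 − 0.009606 = 0.009606 hr

Final: 0.009606 hr


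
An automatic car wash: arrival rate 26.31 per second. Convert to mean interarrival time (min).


Mean interarrival time = 1/λ = 1/26.31 second = 0.03801 second
In minutes: 0.03801 × 0.0166667 = 0.0006335 min

Final: 0.0006335 min


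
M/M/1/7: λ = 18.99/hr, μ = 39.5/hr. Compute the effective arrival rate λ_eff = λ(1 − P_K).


ρ = 0.4808; P_K = (1−ρ)ρ^7/(1−ρ^8) = 0.003091
λ_eff = λ(1 − P_K) = 18.99·(1 − 0.003091) = 18.99·0.996909 = 18.9313 /hr

Final: 18.9313 /hr


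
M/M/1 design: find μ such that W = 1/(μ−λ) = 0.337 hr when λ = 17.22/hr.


W = 1/(μ−λ) ⇒ μ − λ = 1/W = 1/0.337 = 2.9674
μ = λ + 1/W = 17.22 + 2.9674 = 20.1874 per hr

Final: 20.1874 /hr


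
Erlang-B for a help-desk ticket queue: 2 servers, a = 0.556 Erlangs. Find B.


B(c,a) = (a^c/c!) / Σ_{k=0}^{c} a^k/k!
a^2/2! = 0.154568
Σ terms (k=0..2): 1.00000 + 0.55600 + 0.15457 = 1.710568
B = 0.154568/1.710568 = 0.090361

Final: 0.090361


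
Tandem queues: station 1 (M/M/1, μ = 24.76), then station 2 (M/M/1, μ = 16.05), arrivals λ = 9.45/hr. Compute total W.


Each node sees arrival rate λ = 9.45/hr (tandem ⇒ throughput preserved).
W₁ = 1/(μ₁−λ) = 1/(24.76−9.45) = 0.06532 hr
W₂ = 1/(μ₂−λ) = 1/(16.05−9.45) = 0.15152 hr
W_total = W₁ + W₂ = 0.06532 + 0.15152 = 0.21683 hr

Final: 0.21683 hr


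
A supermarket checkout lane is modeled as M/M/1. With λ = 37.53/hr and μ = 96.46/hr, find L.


ρ = λ/μ = 37.53/96.46 = 0.3891
L = ρ/(1−ρ) = 0.3891/(1 − 0.3891) = 0.3891/0.6109 = 0.6369

Final: 0.6369


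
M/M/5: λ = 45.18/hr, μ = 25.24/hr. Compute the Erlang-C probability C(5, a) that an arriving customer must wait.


a = λ/μ = 1.7900; ρ = a/5 = 0.3580
P₀ = 0.166270 (from M/M/c formula)
C(c,a) = [a^c/(c!(1−ρ))]·P₀ = [18.37741/(120·0.6420)]·0.166270
= 0.23854·0.166270 = 0.039663

Final: 0.039663


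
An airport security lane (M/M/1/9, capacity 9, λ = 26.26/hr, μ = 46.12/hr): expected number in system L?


ρ = 26.26/46.12 = 0.5694
L = ρ[1 − (K+1)ρ^K + Kρ^(K+1)] / [(1−ρ)(1−ρ^(K+1))]
Numerator: 0.5694·(1 − 10·0.006290 + 9·0.003581) = 0.551923
Denominator: (0.4306)·(0.996419) = 0.429074
L = 0.551923/0.429074 = 1.2863

Final: 1.2863


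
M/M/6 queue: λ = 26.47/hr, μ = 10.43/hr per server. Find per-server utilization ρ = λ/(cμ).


ρ = λ/(cμ) = 26.47/(6·10.43) = 26.47/62.58 = 0.4230

Final: 0.4230


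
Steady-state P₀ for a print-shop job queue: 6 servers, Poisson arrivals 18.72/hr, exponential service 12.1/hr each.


a = λ/μ = 18.72/12.1 = 1.5471; ρ = a/c = 0.2579
Σ_{k=0}^{5} a^k/k! (terms k=0..5) = 1.00000 + 1.54711 + 1.19677 + 0.61718 + 0.23871 + 0.07386 = 4.67363
Tail: a^6/(6!(1−ρ)) = 13.71270/(720·0.7421) = 0.02566
P₀ = 1/(4.67363 + 0.02566) = 1/4.69929 = 0.212798

Final: 0.212798


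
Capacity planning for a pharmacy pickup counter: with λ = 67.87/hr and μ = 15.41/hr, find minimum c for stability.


Stability requires cμ > λ ⇔ c > λ/μ.
λ/μ = 67.87/15.41 = 4.4043
Minimum integer c = ⌊4.4043⌋ + 1 = 5
Check: 5·15.41 = 77.05 > 67.87, while 4·15.41 = 61.64 ≤ 67.87

Final: 5 servers


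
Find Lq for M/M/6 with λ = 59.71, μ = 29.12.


a = λ/μ = 2.0505; ρ = a/6 = 0.3417
P₀ = 0.128452
Lq = P₀·a^c·ρ / (c!·(1−ρ)²) = 0.128452·74.32488·0.3417/(720·0.43330)
= 0.01046

Final: 0.01046


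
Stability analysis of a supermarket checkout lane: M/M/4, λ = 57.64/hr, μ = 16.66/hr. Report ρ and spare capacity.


Total capacity cμ = 4·16.66 = 66.64/hr
ρ = λ/(cμ) = 57.64/66.64 = 0.8649
Stable ⇔ ρ < 1: YES
Spare capacity = cμ − λ = 66.64 − 57.64 = 9.00/hr

Final: ρ = 0.8649; stable; margin = 9.00/hr


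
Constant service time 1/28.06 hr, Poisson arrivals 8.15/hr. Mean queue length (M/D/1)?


ρ = 8.15/28.06 = 0.2904
M/D/1: Lq = ρ²/(2(1−ρ)) = 0.08436/(2·0.7096) = 0.05945

Final: 0.05945


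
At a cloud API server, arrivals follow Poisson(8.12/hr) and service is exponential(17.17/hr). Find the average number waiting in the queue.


ρ = 8.12/17.17 = 0.4729
Lq = ρ²/(1−ρ) = 0.2237/0.5271 = 0.4243

Final: 0.4243


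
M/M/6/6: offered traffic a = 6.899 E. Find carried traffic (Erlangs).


B(6,6.899) = 0.324982 (Erlang-B)
Carried load = a(1 − B) = 6.899·(1 − 0.324982) = 6.899·0.675018 = 4.6570 E

Final: 4.6570 Erlangs


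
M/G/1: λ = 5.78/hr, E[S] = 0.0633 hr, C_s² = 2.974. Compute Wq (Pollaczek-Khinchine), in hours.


ρ = λ·E[S] = 5.78·0.0633 = 0.3659
E[S²] = E[S]²(1+C_s²) = 0.0633²·(1+2.974) = 0.015923
Wq = λ·E[S²]/(2(1−ρ)) = 5.78·0.015923/(2·0.6341) = 0.07257 hr

Final: 0.07257 hr


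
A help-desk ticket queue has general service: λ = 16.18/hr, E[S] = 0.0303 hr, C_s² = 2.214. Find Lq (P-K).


ρ = λ·E[S] = 16.18·0.0303 = 0.4903
Lq = ρ²(1+C_s²)/(2(1−ρ)) = 0.2403·(1+2.214)/(2·0.5097)
= 0.2403·3.2140/1.0195 = 0.75771

Final: 0.75771


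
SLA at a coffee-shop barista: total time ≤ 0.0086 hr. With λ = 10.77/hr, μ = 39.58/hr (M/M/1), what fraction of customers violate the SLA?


W ~ Exponential(μ−λ) for M/M/1.
μ − λ = 39.58 − 10.77 = 28.8100
P(W > t) = e^{−(μ−λ)t} = e^{−0.2478} = 0.780543

Final: 0.780543


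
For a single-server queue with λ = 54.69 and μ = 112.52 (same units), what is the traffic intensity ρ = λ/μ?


ρ = λ/μ = 54.69/112.52 = 0.4860

Final: 0.4860


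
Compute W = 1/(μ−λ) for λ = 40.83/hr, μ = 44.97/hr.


W = 1/(μ−λ) = 1/(44.97 − 40.83) = 1/4.14 = 0.2415 hr

Final: 0.2415 hr


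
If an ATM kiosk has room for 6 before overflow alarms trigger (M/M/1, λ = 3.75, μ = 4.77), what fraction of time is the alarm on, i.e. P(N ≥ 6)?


ρ = 3.75/4.77 = 0.7862
P(N ≥ n) = ρ^n = 0.7862^6 = 0.236090

Final: 0.236090


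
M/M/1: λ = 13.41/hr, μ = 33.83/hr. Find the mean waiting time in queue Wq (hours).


ρ = 13.41/33.83 = 0.3964
Wq = ρ/(μ−λ) = 0.3964/(33.83 − 13.41) = 0.3964/20.42 = 0.01941 hr

Final: 0.01941 hr


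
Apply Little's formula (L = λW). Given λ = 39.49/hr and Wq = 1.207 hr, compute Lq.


Lq = λWq = 39.49·1.207 = 47.6644

Final: 47.6644


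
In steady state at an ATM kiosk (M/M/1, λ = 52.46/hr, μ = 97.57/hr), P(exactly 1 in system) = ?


ρ = 52.46/97.57 = 0.5377
P_n = (1−ρ)·ρ^n = (1 − 0.5377)·0.5377^1 = 0.4623·0.537665 = 0.248581

Final: 0.248581


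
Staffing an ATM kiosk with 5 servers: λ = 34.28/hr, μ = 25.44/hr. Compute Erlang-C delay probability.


a = λ/μ = 1.3475; ρ = a/5 = 0.2695
P₀ = 0.259662 (from M/M/c formula)
C(c,a) = [a^c/(c!(1−ρ))]·P₀ = [4.44241/(120·0.7305)]·0.259662
= 0.05068·0.259662 = 0.013159

Final: 0.013159
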